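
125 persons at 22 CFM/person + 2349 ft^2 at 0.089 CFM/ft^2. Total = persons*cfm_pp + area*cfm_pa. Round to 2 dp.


Total = 125*22 + 2349*0.089 = 2959.06 CFM

2959.06 CFM


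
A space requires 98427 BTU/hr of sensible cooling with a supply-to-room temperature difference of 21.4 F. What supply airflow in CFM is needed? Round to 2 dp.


CFM = 98427 / (1.08 * 21.4) = 4258.70

4258.70 CFM


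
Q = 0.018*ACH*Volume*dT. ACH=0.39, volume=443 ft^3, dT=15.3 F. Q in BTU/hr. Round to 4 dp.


Q = 0.018 * 0.39 * 443 * 15.3 = 47.5809 BTU/hr

47.5809 BTU/hr


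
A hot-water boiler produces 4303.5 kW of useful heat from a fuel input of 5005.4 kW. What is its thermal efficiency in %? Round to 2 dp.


eta = (4303.5/5005.4)*100 = 85.98 %

85.98 %


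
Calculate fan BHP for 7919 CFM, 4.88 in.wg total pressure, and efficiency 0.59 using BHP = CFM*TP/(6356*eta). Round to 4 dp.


BHP = 7919 * 4.88 / (6356 * 0.59) = 10.3051 hp

10.3051 hp


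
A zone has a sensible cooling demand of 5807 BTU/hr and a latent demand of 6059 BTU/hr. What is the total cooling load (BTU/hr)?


Qt = 5807 + 6059 = 11866 BTU/hr

11866 BTU/hr


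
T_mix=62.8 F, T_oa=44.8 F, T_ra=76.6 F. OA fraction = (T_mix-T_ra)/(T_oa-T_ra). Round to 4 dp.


frac = (62.8 - 76.6) / (44.8 - 76.6) = 0.4340

0.4340


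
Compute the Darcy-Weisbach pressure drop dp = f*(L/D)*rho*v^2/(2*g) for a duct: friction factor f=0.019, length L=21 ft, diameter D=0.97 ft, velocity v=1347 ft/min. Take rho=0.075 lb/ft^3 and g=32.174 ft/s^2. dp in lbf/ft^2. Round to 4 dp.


v_fps = 1347/60 = 22.45 ft/s
dp = 0.019*(21/0.97)*0.075*22.45^2/(2*32.174) = 0.2416 lbf/ft^2

0.2416 lbf/ft^2


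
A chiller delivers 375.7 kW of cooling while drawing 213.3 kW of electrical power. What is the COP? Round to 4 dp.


COP = 375.7 / 213.3 = 1.7614

1.7614


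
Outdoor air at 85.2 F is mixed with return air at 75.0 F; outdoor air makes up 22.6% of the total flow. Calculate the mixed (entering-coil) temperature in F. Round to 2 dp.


T_mix = 75.0 + (22.6/100)*(85.2-75.0) = 77.31 F

77.31 F


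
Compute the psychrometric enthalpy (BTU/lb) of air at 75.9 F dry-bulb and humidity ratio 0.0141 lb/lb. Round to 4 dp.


h = 0.24*75.9 + 0.0141*(1061+0.444*75.9) = 33.6513 BTU/lb

33.6513 BTU/lb


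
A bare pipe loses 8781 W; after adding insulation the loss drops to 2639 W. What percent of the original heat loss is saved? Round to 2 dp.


Savings = ((8781-2639)/8781)*100 = 69.95 %

69.95 %


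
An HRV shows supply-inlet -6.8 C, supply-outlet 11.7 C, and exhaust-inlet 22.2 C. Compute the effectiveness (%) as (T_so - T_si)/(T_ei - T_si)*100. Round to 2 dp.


eff = (11.7-(-6.8))/(22.2-(-6.8))*100 = 63.79 %

63.79 %


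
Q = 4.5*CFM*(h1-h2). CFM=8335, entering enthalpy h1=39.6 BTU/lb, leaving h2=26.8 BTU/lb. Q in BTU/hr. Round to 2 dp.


Q = 4.5 * 8335 * (39.6 - 26.8) = 480096.00 BTU/hr

480096.00 BTU/hr


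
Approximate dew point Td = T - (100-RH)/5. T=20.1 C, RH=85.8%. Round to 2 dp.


Td = 20.1 - (100-85.8)/5 = 17.26 C

17.26 C


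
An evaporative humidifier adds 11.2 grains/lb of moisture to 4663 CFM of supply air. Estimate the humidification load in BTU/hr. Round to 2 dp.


Q = 0.68 * 4663 * 11.2 = 35513.41 BTU/hr

35513.41 BTU/hr


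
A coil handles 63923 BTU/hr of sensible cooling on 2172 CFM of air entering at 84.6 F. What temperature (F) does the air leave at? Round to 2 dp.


dT = 63923/(1.08*2172) = 27.2504
T_leave = 84.6 - 27.2504 = 57.35 F

57.35 F


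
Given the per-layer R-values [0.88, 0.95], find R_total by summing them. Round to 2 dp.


R_total = 0.88 + 0.95 = 1.83

1.83


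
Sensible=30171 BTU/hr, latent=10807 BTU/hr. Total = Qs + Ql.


Qt = 30171 + 10807 = 40978 BTU/hr

40978 BTU/hr


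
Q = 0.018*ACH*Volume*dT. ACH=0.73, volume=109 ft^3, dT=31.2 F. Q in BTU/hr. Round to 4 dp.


Q = 0.018 * 0.73 * 109 * 31.2 = 44.6865 BTU/hr

44.6865 BTU/hr


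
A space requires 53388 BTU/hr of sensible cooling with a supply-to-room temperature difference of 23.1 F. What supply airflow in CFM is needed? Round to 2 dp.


CFM = 53388 / (1.08 * 23.1) = 2139.97

2139.97 CFM


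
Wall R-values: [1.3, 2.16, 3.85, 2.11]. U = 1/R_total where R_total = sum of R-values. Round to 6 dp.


R_total = 1.3 + 2.16 + 3.85 + 2.11 = 9.42
U = 1/9.42 = 0.106157

0.106157


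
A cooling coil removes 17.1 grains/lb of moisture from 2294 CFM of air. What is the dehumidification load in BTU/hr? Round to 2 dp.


Q = 0.68 * 2294 * 17.1 = 26674.63 BTU/hr

26674.63 BTU/hr


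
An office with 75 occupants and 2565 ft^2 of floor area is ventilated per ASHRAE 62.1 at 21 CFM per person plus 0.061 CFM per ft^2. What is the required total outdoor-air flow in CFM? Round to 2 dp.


Total = 75*21 + 2565*0.061 = 1731.47 CFM

1731.47 CFM


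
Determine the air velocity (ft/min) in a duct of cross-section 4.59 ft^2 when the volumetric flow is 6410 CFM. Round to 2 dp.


V = 6410 / 4.59 = 1396.51 ft/min

1396.51 ft/min


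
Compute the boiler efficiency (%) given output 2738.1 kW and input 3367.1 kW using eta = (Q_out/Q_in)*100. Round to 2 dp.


eta = (2738.1/3367.1)*100 = 81.32 %

81.32 %


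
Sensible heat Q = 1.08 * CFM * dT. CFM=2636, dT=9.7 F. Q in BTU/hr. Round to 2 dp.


Q = 1.08 * 2636 * 9.7 = 27614.74 BTU/hr

27614.74 BTU/hr


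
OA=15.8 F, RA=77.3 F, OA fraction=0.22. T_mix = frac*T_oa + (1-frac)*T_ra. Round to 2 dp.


T_mix = 0.22*15.8 + 0.78*77.3 = 63.77 F

63.77 F


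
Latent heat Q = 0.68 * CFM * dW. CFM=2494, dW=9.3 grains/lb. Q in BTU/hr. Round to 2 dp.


Q = 0.68 * 2494 * 9.3 = 15772.06 BTU/hr

15772.06 BTU/hr


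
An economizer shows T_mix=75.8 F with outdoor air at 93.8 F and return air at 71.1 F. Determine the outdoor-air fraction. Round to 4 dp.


frac = (75.8 - 71.1) / (93.8 - 71.1) = 0.2070

0.2070


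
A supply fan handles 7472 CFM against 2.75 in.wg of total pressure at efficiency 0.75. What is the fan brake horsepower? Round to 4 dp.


BHP = 7472 * 2.75 / (6356 * 0.75) = 4.3105 hp

4.3105 hp


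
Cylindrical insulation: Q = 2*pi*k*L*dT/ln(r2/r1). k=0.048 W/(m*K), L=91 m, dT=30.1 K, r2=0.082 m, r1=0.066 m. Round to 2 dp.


Q = 2*pi*0.048*91*30.1/ln(0.082/0.066) = 3805.75 W

3805.75 W


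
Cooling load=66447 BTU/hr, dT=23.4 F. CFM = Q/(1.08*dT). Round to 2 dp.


CFM = 66447 / (1.08 * 23.4) = 2629.27

2629.27 CFM


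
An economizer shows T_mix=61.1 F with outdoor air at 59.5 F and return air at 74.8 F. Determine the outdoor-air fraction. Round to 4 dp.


frac = (61.1 - 74.8) / (59.5 - 74.8) = 0.8954

0.8954


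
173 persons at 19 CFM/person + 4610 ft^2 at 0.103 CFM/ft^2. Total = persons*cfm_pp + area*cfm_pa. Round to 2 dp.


Total = 173*19 + 4610*0.103 = 3761.83 CFM

3761.83 CFM


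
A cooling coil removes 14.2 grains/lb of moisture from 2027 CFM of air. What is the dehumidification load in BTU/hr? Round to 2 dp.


Q = 0.68 * 2027 * 14.2 = 19572.71 BTU/hr

19572.71 BTU/hr


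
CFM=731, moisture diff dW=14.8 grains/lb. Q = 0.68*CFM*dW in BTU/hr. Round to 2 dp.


Q = 0.68 * 731 * 14.8 = 7356.78 BTU/hr

7356.78 BTU/hr


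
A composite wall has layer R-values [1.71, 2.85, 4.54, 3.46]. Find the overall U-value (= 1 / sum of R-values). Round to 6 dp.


R_total = 1.71 + 2.85 + 4.54 + 3.46 = 12.56
U = 1/12.56 = 0.079618

0.079618


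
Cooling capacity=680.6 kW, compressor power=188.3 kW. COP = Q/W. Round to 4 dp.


COP = 680.6 / 188.3 = 3.6144

3.6144


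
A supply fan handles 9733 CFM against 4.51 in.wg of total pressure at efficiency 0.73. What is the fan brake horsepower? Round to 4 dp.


BHP = 9733 * 4.51 / (6356 * 0.73) = 9.4606 hp

9.4606 hp


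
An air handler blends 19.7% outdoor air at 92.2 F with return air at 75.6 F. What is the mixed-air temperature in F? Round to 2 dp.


T_mix = 75.6 + (19.7/100)*(92.2-75.6) = 78.87 F

78.87 F


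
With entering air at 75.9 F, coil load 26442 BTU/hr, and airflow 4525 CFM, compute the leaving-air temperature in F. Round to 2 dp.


dT = 26442/(1.08*4525) = 5.4107
T_leave = 75.9 - 5.4107 = 70.49 F

70.49 F


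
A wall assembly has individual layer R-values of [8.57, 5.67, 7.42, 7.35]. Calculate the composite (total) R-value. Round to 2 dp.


R_total = 8.57 + 5.67 + 7.42 + 7.35 = 29.01

29.01


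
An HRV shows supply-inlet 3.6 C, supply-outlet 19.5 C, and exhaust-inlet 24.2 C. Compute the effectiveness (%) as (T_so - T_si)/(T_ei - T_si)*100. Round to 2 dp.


eff = (19.5-3.6)/(24.2-3.6)*100 = 77.18 %

77.18 %


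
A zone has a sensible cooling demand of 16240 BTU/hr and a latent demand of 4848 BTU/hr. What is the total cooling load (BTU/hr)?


Qt = 16240 + 4848 = 21088 BTU/hr

21088 BTU/hr


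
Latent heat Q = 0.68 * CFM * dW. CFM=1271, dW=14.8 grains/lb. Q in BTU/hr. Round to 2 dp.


Q = 0.68 * 1271 * 14.8 = 12791.34 BTU/hr

12791.34 BTU/hr


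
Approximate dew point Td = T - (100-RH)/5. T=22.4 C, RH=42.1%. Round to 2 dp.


Td = 22.4 - (100-42.1)/5 = 10.82 C

10.82 C


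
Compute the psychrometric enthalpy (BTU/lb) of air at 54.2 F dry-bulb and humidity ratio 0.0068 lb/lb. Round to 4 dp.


h = 0.24*54.2 + 0.0068*(1061+0.444*54.2) = 20.3864 BTU/lb

20.3864 BTU/lb


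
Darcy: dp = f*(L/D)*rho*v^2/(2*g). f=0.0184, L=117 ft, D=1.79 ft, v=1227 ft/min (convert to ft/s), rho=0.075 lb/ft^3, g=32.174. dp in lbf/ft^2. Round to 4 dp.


v_fps = 1227/60 = 20.45 ft/s
dp = 0.0184*(117/1.79)*0.075*20.45^2/(2*32.174) = 0.5862 lbf/ft^2

0.5862 lbf/ft^2


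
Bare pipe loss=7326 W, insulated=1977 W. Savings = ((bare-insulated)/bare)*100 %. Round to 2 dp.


Savings = ((7326-1977)/7326)*100 = 73.01 %

73.01 %


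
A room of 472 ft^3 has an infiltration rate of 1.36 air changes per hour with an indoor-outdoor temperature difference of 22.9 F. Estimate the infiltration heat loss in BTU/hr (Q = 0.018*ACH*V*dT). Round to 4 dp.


Q = 0.018 * 1.36 * 472 * 22.9 = 264.5994 BTU/hr

264.5994 BTU/hr


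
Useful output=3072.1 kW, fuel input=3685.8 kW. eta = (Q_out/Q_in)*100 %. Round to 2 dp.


eta = (3072.1/3685.8)*100 = 83.35 %

83.35 %


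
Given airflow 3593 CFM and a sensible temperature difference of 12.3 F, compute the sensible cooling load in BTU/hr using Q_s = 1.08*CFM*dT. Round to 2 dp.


Q = 1.08 * 3593 * 12.3 = 47729.41 BTU/hr

47729.41 BTU/hr


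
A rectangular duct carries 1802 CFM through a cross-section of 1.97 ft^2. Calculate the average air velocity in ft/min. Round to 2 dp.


V = 1802 / 1.97 = 914.72 ft/min

914.72 ft/min


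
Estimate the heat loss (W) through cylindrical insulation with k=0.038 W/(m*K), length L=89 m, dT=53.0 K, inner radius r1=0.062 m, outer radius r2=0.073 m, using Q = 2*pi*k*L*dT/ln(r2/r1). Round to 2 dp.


Q = 2*pi*0.038*89*53.0/ln(0.073/0.062) = 6895.67 W

6895.67 W


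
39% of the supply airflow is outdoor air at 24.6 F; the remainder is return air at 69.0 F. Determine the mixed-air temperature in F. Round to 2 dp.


T_mix = 0.39*24.6 + 0.61*69.0 = 51.68 F

51.68 F


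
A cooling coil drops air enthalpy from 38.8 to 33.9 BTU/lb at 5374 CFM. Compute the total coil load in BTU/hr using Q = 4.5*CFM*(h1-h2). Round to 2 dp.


Q = 4.5 * 5374 * (38.8 - 33.9) = 118496.70 BTU/hr

118496.70 BTU/hr


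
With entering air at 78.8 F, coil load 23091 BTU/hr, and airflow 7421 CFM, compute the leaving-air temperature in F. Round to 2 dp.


dT = 23091/(1.08*7421) = 2.8811
T_leave = 78.8 - 2.8811 = 75.92 F

75.92 F


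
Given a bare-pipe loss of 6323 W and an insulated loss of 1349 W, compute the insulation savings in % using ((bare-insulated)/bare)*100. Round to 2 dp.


Savings = ((6323-1349)/6323)*100 = 78.67 %

78.67 %


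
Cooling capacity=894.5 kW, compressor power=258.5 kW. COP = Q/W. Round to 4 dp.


COP = 894.5 / 258.5 = 3.4603

3.4603


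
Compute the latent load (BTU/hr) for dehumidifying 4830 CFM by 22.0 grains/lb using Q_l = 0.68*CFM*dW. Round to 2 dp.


Q = 0.68 * 4830 * 22.0 = 72256.80 BTU/hr

72256.80 BTU/hr


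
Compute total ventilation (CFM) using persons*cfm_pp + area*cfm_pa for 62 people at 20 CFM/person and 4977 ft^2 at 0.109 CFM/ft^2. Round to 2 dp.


Total = 62*20 + 4977*0.109 = 1782.49 CFM

1782.49 CFM


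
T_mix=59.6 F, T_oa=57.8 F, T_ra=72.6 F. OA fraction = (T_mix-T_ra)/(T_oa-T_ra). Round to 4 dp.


frac = (59.6 - 72.6) / (57.8 - 72.6) = 0.8784

0.8784


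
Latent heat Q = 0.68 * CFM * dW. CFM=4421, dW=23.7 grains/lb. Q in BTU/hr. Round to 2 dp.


Q = 0.68 * 4421 * 23.7 = 71248.84 BTU/hr

71248.84 BTU/hr


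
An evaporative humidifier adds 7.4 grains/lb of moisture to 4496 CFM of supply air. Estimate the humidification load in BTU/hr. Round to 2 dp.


Q = 0.68 * 4496 * 7.4 = 22623.87 BTU/hr

22623.87 BTU/hr


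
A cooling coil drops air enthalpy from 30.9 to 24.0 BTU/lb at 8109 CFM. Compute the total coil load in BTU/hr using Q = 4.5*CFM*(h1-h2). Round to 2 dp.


Q = 4.5 * 8109 * (30.9 - 24.0) = 251784.45 BTU/hr

251784.45 BTU/hr


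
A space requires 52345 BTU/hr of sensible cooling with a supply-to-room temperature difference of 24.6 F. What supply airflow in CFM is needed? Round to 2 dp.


CFM = 52345 / (1.08 * 24.6) = 1970.23

1970.23 CFM


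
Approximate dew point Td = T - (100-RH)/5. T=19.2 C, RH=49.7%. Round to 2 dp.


Td = 19.2 - (100-49.7)/5 = 9.14 C

9.14 C


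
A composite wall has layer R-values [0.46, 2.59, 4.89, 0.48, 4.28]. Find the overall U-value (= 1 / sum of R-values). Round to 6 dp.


R_total = 0.46 + 2.59 + 4.89 + 0.48 + 4.28 = 12.70
U = 1/12.70 = 0.078740

0.078740


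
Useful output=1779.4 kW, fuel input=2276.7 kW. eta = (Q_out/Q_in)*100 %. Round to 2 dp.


eta = (1779.4/2276.7)*100 = 78.16 %

78.16 %


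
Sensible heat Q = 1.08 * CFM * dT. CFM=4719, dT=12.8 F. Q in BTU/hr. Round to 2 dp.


Q = 1.08 * 4719 * 12.8 = 65235.46 BTU/hr

65235.46 BTU/hr


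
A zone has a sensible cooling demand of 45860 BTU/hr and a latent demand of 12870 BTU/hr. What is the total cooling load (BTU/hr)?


Qt = 45860 + 12870 = 58730 BTU/hr

58730 BTU/hr


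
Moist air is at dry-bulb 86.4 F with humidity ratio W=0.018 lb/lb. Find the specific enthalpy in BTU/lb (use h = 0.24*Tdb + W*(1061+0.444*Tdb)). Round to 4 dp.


h = 0.24*86.4 + 0.018*(1061+0.444*86.4) = 40.5245 BTU/lb

40.5245 BTU/lb


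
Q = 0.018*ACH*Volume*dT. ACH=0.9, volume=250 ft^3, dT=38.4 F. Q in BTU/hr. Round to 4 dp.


Q = 0.018 * 0.9 * 250 * 38.4 = 155.5200 BTU/hr

155.5200 BTU/hr


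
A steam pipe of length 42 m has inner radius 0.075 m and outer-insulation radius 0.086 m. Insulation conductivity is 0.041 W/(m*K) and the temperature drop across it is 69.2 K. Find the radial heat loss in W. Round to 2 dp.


Q = 2*pi*0.041*42*69.2/ln(0.086/0.075) = 5470.73 W

5470.73 W


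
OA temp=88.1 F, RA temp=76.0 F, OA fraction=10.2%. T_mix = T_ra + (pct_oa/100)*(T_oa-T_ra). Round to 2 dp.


T_mix = 76.0 + (10.2/100)*(88.1-76.0) = 77.23 F

77.23 F


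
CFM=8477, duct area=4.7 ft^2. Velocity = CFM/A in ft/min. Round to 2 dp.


V = 8477 / 4.7 = 1803.62 ft/min

1803.62 ft/min


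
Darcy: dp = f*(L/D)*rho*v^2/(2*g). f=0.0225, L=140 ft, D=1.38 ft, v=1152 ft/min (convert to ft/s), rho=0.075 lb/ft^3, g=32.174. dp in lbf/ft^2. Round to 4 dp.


v_fps = 1152/60 = 19.2 ft/s
dp = 0.0225*(140/1.38)*0.075*19.2^2/(2*32.174) = 0.9808 lbf/ft^2

0.9808 lbf/ft^2


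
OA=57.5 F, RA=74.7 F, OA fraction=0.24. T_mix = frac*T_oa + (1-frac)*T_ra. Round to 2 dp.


T_mix = 0.24*57.5 + 0.76*74.7 = 70.57 F

70.57 F


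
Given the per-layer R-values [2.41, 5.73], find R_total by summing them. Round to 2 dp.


R_total = 2.41 + 5.73 = 8.14

8.14


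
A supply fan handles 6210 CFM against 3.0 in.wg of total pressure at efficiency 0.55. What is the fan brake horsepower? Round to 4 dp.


BHP = 6210 * 3.0 / (6356 * 0.55) = 5.3293 hp

5.3293 hp


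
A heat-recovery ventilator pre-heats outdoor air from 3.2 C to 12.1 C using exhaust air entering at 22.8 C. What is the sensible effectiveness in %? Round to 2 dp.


eff = (12.1-3.2)/(22.8-3.2)*100 = 45.41 %

45.41 %


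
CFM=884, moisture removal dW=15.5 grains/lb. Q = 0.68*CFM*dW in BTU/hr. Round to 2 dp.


Q = 0.68 * 884 * 15.5 = 9317.36 BTU/hr

9317.36 BTU/hr


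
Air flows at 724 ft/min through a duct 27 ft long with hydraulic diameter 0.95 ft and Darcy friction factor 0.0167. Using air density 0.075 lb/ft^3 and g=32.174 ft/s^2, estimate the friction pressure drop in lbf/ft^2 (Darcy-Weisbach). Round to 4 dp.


v_fps = 724/60 = 12.0667 ft/s
dp = 0.0167*(27/0.95)*0.075*12.0667^2/(2*32.174) = 0.0805 lbf/ft^2

0.0805 lbf/ft^2


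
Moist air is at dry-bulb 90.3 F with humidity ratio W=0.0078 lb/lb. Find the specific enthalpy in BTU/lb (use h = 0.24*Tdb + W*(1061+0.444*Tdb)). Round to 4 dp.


h = 0.24*90.3 + 0.0078*(1061+0.444*90.3) = 30.2605 BTU/lb

30.2605 BTU/lb


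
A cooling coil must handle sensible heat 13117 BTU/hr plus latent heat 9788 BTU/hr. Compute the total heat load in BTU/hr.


Qt = 13117 + 9788 = 22905 BTU/hr

22905 BTU/hr


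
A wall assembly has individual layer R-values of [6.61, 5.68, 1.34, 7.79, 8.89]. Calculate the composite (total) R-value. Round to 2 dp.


R_total = 6.61 + 5.68 + 1.34 + 7.79 + 8.89 = 30.31

30.31


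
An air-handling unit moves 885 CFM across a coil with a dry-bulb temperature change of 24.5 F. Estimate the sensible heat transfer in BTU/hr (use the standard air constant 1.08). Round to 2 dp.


Q = 1.08 * 885 * 24.5 = 23417.10 BTU/hr

23417.10 BTU/hr


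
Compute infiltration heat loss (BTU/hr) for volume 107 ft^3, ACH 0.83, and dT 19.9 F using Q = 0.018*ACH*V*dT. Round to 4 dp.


Q = 0.018 * 0.83 * 107 * 19.9 = 31.8117 BTU/hr

31.8117 BTU/hr


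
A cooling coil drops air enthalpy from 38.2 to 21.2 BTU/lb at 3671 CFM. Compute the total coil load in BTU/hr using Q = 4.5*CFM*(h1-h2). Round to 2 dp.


Q = 4.5 * 3671 * (38.2 - 21.2) = 280831.50 BTU/hr

280831.50 BTU/hr


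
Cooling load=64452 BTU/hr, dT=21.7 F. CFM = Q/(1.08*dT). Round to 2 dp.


CFM = 64452 / (1.08 * 21.7) = 2750.13

2750.13 CFM


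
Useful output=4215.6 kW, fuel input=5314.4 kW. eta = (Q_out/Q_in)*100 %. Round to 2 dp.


eta = (4215.6/5314.4)*100 = 79.32 %

79.32 %


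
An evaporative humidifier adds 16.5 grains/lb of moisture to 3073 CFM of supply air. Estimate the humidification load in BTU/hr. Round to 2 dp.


Q = 0.68 * 3073 * 16.5 = 34479.06 BTU/hr

34479.06 BTU/hr


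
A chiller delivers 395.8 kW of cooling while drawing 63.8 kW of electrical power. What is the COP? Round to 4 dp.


COP = 395.8 / 63.8 = 6.2038

6.2038


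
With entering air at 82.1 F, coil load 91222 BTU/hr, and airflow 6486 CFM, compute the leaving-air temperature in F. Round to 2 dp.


dT = 91222/(1.08*6486) = 13.0226
T_leave = 82.1 - 13.0226 = 69.08 F

69.08 F


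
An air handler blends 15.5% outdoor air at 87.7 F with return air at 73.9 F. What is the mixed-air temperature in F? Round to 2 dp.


T_mix = 73.9 + (15.5/100)*(87.7-73.9) = 76.04 F

76.04 F


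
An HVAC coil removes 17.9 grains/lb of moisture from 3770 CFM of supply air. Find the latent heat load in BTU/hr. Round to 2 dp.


Q = 0.68 * 3770 * 17.9 = 45888.44 BTU/hr

45888.44 BTU/hr


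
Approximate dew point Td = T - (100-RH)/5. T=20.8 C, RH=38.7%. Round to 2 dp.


Td = 20.8 - (100-38.7)/5 = 8.54 C

8.54 C


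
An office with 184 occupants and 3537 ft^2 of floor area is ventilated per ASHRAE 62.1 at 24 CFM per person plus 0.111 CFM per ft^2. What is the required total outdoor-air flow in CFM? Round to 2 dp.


Total = 184*24 + 3537*0.111 = 4808.61 CFM

4808.61 CFM


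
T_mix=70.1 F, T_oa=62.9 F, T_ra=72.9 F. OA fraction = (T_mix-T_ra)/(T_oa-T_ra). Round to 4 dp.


frac = (70.1 - 72.9) / (62.9 - 72.9) = 0.2800

0.2800


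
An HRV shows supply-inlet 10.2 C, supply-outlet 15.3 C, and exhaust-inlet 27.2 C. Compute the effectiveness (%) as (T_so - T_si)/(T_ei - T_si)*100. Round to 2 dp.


eff = (15.3-10.2)/(27.2-10.2)*100 = 30.00 %

30.00 %


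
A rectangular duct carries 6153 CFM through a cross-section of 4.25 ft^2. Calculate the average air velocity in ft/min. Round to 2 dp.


V = 6153 / 4.25 = 1447.76 ft/min

1447.76 ft/min


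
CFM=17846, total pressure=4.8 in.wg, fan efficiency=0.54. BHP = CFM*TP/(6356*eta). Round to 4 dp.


BHP = 17846 * 4.8 / (6356 * 0.54) = 24.9577 hp

24.9577 hp


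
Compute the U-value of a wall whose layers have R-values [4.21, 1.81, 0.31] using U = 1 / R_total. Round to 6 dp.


R_total = 4.21 + 1.81 + 0.31 = 6.33
U = 1/6.33 = 0.157978

0.157978


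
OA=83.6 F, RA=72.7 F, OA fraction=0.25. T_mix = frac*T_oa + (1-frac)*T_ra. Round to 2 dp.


T_mix = 0.25*83.6 + 0.75*72.7 = 75.43 F

75.43 F


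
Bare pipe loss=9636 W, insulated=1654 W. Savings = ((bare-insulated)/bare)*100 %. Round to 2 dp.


Savings = ((9636-1654)/9636)*100 = 82.84 %

82.84 %


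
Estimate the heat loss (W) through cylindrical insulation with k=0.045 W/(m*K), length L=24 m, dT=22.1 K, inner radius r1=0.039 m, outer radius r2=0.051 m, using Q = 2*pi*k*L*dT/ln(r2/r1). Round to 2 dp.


Q = 2*pi*0.045*24*22.1/ln(0.051/0.039) = 559.03 W

559.03 W


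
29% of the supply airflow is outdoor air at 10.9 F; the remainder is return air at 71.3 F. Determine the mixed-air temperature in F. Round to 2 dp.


T_mix = 0.29*10.9 + 0.71*71.3 = 53.78 F

53.78 F


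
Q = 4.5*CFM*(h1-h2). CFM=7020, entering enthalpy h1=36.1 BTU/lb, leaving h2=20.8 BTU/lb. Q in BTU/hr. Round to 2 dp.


Q = 4.5 * 7020 * (36.1 - 20.8) = 483327.00 BTU/hr

483327.00 BTU/hr


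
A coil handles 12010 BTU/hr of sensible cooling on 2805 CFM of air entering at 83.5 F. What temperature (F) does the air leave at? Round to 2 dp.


dT = 12010/(1.08*2805) = 3.9645
T_leave = 83.5 - 3.9645 = 79.54 F

79.54 F


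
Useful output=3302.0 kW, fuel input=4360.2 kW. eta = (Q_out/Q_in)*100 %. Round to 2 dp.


eta = (3302.0/4360.2)*100 = 75.73 %

75.73 %


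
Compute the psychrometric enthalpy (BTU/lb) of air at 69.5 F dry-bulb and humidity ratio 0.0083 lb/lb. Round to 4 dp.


h = 0.24*69.5 + 0.0083*(1061+0.444*69.5) = 25.7424 BTU/lb

25.7424 BTU/lb


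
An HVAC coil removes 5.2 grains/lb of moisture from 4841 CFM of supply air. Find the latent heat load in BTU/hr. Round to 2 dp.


Q = 0.68 * 4841 * 5.2 = 17117.78 BTU/hr

17117.78 BTU/hr


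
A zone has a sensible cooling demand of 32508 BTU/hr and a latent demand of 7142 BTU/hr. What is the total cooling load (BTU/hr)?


Qt = 32508 + 7142 = 39650 BTU/hr

39650 BTU/hr


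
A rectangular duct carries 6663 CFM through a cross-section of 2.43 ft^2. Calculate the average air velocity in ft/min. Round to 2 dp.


V = 6663 / 2.43 = 2741.98 ft/min

2741.98 ft/min


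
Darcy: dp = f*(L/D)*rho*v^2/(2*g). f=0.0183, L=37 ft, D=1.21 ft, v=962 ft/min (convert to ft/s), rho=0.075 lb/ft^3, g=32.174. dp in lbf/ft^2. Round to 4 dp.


v_fps = 962/60 = 16.0333 ft/s
dp = 0.0183*(37/1.21)*0.075*16.0333^2/(2*32.174) = 0.1677 lbf/ft^2

0.1677 lbf/ft^2


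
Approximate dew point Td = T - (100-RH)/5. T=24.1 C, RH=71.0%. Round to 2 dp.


Td = 24.1 - (100-71.0)/5 = 18.30 C

18.30 C


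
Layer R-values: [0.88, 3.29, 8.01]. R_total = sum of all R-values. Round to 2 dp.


R_total = 0.88 + 3.29 + 8.01 = 12.18

12.18


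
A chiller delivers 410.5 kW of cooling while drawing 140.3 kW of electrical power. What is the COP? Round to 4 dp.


COP = 410.5 / 140.3 = 2.9259

2.9259


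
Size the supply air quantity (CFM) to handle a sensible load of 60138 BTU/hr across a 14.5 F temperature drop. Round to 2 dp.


CFM = 60138 / (1.08 * 14.5) = 3840.23

3840.23 CFM


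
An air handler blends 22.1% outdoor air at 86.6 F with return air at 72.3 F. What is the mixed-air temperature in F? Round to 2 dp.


T_mix = 72.3 + (22.1/100)*(86.6-72.3) = 75.46 F

75.46 F


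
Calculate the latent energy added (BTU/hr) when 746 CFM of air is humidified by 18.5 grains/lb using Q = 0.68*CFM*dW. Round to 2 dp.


Q = 0.68 * 746 * 18.5 = 9384.68 BTU/hr

9384.68 BTU/hr


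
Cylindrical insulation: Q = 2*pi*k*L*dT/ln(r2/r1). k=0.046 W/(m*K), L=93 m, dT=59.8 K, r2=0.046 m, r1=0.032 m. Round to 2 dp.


Q = 2*pi*0.046*93*59.8/ln(0.046/0.032) = 4429.23 W

4429.23 W


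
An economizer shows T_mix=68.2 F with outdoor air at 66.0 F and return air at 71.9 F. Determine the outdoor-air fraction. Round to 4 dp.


frac = (68.2 - 71.9) / (66.0 - 71.9) = 0.6271

0.6271


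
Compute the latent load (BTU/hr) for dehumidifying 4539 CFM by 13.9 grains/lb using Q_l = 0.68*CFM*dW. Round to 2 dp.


Q = 0.68 * 4539 * 13.9 = 42902.63 BTU/hr

42902.63 BTU/hr


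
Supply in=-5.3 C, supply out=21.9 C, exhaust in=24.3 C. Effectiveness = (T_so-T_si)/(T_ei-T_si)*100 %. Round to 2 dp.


eff = (21.9-(-5.3))/(24.3-(-5.3))*100 = 91.89 %

91.89 %


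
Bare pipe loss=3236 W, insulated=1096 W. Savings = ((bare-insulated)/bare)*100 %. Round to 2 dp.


Savings = ((3236-1096)/3236)*100 = 66.13 %

66.13 %


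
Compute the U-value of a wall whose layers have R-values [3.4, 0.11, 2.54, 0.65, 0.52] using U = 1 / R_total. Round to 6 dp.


R_total = 3.4 + 0.11 + 2.54 + 0.65 + 0.52 = 7.22
U = 1/7.22 = 0.138504

0.138504


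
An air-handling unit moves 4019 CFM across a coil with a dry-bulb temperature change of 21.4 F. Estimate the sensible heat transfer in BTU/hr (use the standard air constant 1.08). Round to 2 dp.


Q = 1.08 * 4019 * 21.4 = 92887.13 BTU/hr

92887.13 BTU/hr


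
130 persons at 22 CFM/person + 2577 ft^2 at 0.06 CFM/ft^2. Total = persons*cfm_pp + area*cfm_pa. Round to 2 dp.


Total = 130*22 + 2577*0.06 = 3014.62 CFM

3014.62 CFM


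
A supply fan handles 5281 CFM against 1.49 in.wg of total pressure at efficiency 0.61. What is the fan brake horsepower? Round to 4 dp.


BHP = 5281 * 1.49 / (6356 * 0.61) = 2.0295 hp

2.0295 hp


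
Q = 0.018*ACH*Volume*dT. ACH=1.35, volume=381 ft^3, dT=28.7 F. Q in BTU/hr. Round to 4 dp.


Q = 0.018 * 1.35 * 381 * 28.7 = 265.7132 BTU/hr

265.7132 BTU/hr


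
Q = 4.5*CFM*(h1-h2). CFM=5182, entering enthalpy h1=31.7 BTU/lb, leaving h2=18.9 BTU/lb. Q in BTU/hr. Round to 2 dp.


Q = 4.5 * 5182 * (31.7 - 18.9) = 298483.20 BTU/hr

298483.20 BTU/hr


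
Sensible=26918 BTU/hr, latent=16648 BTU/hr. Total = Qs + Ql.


Qt = 26918 + 16648 = 43566 BTU/hr

43566 BTU/hr


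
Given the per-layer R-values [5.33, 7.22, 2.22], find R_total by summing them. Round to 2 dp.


R_total = 5.33 + 7.22 + 2.22 = 14.77

14.77


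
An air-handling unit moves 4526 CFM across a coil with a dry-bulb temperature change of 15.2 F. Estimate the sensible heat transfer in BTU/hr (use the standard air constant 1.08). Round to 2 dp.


Q = 1.08 * 4526 * 15.2 = 74298.82 BTU/hr

74298.82 BTU/hr


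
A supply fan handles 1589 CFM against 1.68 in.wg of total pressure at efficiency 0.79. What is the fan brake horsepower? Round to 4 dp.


BHP = 1589 * 1.68 / (6356 * 0.79) = 0.5316 hp

0.5316 hp


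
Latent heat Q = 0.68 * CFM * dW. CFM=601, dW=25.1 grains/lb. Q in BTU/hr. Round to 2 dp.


Q = 0.68 * 601 * 25.1 = 10257.87 BTU/hr

10257.87 BTU/hr


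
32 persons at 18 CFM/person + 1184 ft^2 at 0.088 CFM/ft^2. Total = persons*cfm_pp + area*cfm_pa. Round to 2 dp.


Total = 32*18 + 1184*0.088 = 680.19 CFM

680.19 CFM


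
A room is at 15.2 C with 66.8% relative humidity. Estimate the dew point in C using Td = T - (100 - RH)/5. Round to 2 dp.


Td = 15.2 - (100-66.8)/5 = 8.56 C

8.56 C


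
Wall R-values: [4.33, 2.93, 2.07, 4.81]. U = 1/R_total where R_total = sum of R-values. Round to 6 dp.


R_total = 4.33 + 2.93 + 2.07 + 4.81 = 14.14
U = 1/14.14 = 0.070721

0.070721


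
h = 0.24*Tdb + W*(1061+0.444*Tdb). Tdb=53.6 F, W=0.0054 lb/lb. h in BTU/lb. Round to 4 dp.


h = 0.24*53.6 + 0.0054*(1061+0.444*53.6) = 18.7219 BTU/lb

18.7219 BTU/lb


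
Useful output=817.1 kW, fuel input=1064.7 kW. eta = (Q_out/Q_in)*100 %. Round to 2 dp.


eta = (817.1/1064.7)*100 = 76.74 %

76.74 %


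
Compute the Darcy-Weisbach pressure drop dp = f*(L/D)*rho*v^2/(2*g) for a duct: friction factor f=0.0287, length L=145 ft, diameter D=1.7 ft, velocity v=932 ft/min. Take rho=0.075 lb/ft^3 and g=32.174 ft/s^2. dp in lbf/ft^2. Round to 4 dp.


v_fps = 932/60 = 15.5333 ft/s
dp = 0.0287*(145/1.7)*0.075*15.5333^2/(2*32.174) = 0.6884 lbf/ft^2

0.6884 lbf/ft^2


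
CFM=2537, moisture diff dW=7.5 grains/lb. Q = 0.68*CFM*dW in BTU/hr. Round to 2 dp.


Q = 0.68 * 2537 * 7.5 = 12938.70 BTU/hr

12938.70 BTU/hr


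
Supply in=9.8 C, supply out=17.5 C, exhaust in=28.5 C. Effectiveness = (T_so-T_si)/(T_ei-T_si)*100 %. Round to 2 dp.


eff = (17.5-9.8)/(28.5-9.8)*100 = 41.18 %

41.18 %


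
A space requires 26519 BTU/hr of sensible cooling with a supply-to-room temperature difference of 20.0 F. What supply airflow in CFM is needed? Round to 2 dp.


CFM = 26519 / (1.08 * 20.0) = 1227.73

1227.73 CFM


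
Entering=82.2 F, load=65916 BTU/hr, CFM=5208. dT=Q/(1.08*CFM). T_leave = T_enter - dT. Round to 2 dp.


dT = 65916/(1.08*5208) = 11.7192
T_leave = 82.2 - 11.7192 = 70.48 F

70.48 F


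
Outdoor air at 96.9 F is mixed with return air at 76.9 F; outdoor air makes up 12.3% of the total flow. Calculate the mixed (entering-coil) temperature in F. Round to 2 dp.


T_mix = 76.9 + (12.3/100)*(96.9-76.9) = 79.36 F

79.36 F


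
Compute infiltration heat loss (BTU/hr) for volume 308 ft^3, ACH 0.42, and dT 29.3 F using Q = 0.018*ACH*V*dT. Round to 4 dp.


Q = 0.018 * 0.42 * 308 * 29.3 = 68.2245 BTU/hr

68.2245 BTU/hr


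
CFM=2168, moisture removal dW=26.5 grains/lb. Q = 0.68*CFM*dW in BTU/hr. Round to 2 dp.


Q = 0.68 * 2168 * 26.5 = 39067.36 BTU/hr

39067.36 BTU/hr


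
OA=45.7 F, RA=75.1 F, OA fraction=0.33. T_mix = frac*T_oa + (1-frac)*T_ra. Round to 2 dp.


T_mix = 0.33*45.7 + 0.67*75.1 = 65.40 F

65.40 F


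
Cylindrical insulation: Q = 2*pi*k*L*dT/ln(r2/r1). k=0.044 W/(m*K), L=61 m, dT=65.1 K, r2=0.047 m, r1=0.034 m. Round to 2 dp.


Q = 2*pi*0.044*61*65.1/ln(0.047/0.034) = 3390.66 W

3390.66 W


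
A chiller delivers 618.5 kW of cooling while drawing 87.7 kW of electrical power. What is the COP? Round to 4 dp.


COP = 618.5 / 87.7 = 7.0525

7.0525


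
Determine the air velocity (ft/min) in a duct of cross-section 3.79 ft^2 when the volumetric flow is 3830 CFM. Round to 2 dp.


V = 3830 / 3.79 = 1010.55 ft/min

1010.55 ft/min


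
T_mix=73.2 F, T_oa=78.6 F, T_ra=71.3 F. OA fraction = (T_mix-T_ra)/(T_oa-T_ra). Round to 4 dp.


frac = (73.2 - 71.3) / (78.6 - 71.3) = 0.2603

0.2603


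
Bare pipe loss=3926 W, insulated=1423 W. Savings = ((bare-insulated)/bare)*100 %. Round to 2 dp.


Savings = ((3926-1423)/3926)*100 = 63.75 %

63.75 %


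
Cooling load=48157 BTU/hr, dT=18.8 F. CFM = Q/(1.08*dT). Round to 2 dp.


CFM = 48157 / (1.08 * 18.8) = 2371.80

2371.80 CFM


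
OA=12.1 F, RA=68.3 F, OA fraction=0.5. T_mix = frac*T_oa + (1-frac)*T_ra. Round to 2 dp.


T_mix = 0.5*12.1 + 0.5*68.3 = 40.20 F

40.20 F


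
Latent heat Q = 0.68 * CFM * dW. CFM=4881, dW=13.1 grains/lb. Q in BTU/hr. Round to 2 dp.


Q = 0.68 * 4881 * 13.1 = 43479.95 BTU/hr

43479.95 BTU/hr


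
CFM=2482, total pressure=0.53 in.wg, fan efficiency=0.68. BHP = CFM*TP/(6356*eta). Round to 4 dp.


BHP = 2482 * 0.53 / (6356 * 0.68) = 0.3044 hp

0.3044 hp


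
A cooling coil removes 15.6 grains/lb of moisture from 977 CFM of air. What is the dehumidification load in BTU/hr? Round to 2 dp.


Q = 0.68 * 977 * 15.6 = 10364.02 BTU/hr

10364.02 BTU/hr


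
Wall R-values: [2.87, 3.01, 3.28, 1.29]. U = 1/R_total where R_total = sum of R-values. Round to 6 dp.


R_total = 2.87 + 3.01 + 3.28 + 1.29 = 10.45
U = 1/10.45 = 0.095694

0.095694


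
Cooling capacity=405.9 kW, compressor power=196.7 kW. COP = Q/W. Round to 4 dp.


COP = 405.9 / 196.7 = 2.0635

2.0635


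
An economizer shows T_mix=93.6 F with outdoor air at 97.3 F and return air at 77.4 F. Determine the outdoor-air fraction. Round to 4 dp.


frac = (93.6 - 77.4) / (97.3 - 77.4) = 0.8141

0.8141


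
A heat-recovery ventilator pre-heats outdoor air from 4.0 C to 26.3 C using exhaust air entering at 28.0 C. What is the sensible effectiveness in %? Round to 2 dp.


eff = (26.3-4.0)/(28.0-4.0)*100 = 92.92 %

92.92 %


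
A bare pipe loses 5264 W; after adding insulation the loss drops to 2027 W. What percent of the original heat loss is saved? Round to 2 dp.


Savings = ((5264-2027)/5264)*100 = 61.49 %

61.49 %


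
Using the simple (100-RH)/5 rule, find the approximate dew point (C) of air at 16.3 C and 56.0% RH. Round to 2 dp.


Td = 16.3 - (100-56.0)/5 = 7.50 C

7.50 C


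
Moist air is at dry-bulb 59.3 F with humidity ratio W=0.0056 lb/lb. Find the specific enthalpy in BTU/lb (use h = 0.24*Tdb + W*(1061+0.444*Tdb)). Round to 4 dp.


h = 0.24*59.3 + 0.0056*(1061+0.444*59.3) = 20.3210 BTU/lb

20.3210 BTU/lb


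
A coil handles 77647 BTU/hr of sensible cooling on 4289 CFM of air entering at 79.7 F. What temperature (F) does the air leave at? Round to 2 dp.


dT = 77647/(1.08*4289) = 16.7627
T_leave = 79.7 - 16.7627 = 62.94 F

62.94 F


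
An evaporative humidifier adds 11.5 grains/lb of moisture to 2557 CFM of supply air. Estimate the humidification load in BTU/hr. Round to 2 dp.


Q = 0.68 * 2557 * 11.5 = 19995.74 BTU/hr

19995.74 BTU/hr


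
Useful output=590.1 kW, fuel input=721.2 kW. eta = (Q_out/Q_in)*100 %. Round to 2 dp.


eta = (590.1/721.2)*100 = 81.82 %

81.82 %


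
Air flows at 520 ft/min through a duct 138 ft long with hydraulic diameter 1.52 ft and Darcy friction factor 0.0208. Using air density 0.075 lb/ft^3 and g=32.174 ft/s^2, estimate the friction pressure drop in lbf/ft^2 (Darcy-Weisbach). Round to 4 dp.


v_fps = 520/60 = 8.6667 ft/s
dp = 0.0208*(138/1.52)*0.075*8.6667^2/(2*32.174) = 0.1653 lbf/ft^2

0.1653 lbf/ft^2


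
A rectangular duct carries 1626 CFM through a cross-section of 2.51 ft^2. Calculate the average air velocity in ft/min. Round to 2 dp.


V = 1626 / 2.51 = 647.81 ft/min

647.81 ft/min


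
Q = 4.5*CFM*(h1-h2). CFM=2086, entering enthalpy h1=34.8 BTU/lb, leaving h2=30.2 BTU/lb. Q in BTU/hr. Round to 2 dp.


Q = 4.5 * 2086 * (34.8 - 30.2) = 43180.20 BTU/hr

43180.20 BTU/hr


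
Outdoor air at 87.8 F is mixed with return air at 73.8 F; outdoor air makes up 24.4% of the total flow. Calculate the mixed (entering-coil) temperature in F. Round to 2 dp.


T_mix = 73.8 + (24.4/100)*(87.8-73.8) = 77.22 F

77.22 F


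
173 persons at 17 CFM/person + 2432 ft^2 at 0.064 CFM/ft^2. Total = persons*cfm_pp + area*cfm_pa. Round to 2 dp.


Total = 173*17 + 2432*0.064 = 3096.65 CFM

3096.65 CFM


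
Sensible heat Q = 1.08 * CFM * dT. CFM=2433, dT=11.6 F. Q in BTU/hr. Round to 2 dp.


Q = 1.08 * 2433 * 11.6 = 30480.62 BTU/hr

30480.62 BTU/hr


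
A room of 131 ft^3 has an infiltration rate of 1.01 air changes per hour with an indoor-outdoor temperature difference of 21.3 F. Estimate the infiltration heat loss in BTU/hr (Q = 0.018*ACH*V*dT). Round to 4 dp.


Q = 0.018 * 1.01 * 131 * 21.3 = 50.7277 BTU/hr

50.7277 BTU/hr


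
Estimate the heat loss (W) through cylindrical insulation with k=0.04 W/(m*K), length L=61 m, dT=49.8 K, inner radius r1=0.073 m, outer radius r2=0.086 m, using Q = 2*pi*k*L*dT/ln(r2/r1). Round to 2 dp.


Q = 2*pi*0.04*61*49.8/ln(0.086/0.073) = 4658.57 W

4658.57 W


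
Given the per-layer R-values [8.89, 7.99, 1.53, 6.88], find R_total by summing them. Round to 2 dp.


R_total = 8.89 + 7.99 + 1.53 + 6.88 = 25.29

25.29


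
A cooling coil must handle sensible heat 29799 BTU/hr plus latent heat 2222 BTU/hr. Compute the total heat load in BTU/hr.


Qt = 29799 + 2222 = 32021 BTU/hr

32021 BTU/hr


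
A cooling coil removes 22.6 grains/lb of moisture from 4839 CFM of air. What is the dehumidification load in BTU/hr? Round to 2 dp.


Q = 0.68 * 4839 * 22.6 = 74365.75 BTU/hr

74365.75 BTU/hr


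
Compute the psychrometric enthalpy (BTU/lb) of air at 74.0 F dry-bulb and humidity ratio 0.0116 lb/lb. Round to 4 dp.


h = 0.24*74.0 + 0.0116*(1061+0.444*74.0) = 30.4487 BTU/lb

30.4487 BTU/lb


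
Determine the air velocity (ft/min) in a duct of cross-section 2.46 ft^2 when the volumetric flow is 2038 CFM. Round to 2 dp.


V = 2038 / 2.46 = 828.46 ft/min

828.46 ft/min


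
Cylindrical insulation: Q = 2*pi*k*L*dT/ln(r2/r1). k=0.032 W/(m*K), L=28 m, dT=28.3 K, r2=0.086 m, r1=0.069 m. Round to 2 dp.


Q = 2*pi*0.032*28*28.3/ln(0.086/0.069) = 723.40 W

723.40 W


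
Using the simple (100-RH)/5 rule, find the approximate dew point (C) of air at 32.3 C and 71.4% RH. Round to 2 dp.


Td = 32.3 - (100-71.4)/5 = 26.58 C

26.58 C


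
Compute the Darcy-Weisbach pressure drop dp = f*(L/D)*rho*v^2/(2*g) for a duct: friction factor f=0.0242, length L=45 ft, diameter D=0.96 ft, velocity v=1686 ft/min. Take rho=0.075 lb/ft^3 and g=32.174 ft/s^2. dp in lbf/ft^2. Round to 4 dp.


v_fps = 1686/60 = 28.1 ft/s
dp = 0.0242*(45/0.96)*0.075*28.1^2/(2*32.174) = 1.0440 lbf/ft^2

1.0440 lbf/ft^2


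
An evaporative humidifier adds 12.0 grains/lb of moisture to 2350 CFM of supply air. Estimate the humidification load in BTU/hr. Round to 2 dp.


Q = 0.68 * 2350 * 12.0 = 19176.00 BTU/hr

19176.00 BTU/hr


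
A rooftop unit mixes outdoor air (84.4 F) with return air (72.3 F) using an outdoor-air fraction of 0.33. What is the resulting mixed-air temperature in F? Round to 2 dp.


T_mix = 0.33*84.4 + 0.67*72.3 = 76.29 F

76.29 F


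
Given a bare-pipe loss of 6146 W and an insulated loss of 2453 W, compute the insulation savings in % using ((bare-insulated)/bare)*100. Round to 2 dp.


Savings = ((6146-2453)/6146)*100 = 60.09 %

60.09 %


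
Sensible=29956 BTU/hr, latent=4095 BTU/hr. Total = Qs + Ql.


Qt = 29956 + 4095 = 34051 BTU/hr

34051 BTU/hr


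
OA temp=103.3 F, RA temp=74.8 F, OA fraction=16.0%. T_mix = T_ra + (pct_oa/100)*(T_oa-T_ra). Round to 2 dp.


T_mix = 74.8 + (16.0/100)*(103.3-74.8) = 79.36 F

79.36 F


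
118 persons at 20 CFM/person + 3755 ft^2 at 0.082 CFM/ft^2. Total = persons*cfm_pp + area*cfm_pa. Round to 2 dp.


Total = 118*20 + 3755*0.082 = 2667.91 CFM

2667.91 CFM


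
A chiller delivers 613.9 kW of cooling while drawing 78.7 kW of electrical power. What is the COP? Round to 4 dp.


COP = 613.9 / 78.7 = 7.8005

7.8005


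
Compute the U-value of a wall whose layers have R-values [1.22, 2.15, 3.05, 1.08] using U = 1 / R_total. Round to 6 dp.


R_total = 1.22 + 2.15 + 3.05 + 1.08 = 7.50
U = 1/7.50 = 0.133333

0.133333


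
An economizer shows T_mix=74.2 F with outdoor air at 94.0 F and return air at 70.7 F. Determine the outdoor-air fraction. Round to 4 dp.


frac = (74.2 - 70.7) / (94.0 - 70.7) = 0.1502

0.1502


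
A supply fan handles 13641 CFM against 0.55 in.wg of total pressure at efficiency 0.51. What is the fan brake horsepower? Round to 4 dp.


BHP = 13641 * 0.55 / (6356 * 0.51) = 2.3145 hp

2.3145 hp


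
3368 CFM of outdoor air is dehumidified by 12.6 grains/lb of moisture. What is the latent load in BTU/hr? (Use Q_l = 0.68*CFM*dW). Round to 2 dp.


Q = 0.68 * 3368 * 12.6 = 28857.02 BTU/hr

28857.02 BTU/hr


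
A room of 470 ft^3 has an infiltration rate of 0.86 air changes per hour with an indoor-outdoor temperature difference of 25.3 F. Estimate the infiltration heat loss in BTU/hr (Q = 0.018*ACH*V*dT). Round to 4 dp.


Q = 0.018 * 0.86 * 470 * 25.3 = 184.0727 BTU/hr

184.0727 BTU/hr
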